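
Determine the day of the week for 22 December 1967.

Friday

January 1, 1967 is a Sunday.
Jan 1, 1967 → Feb 1, 1967: 31 days (January has 31).
Feb 1, 1967 → Mar 1, 1967: 28 days (February has 28).
Mar 1, 1967 → Apr 1, 1967: 31 days (March has 31).
Apr 1, 1967 → May 1, 1967: 30 days (April has 30).
May 1, 1967 → Jun 1, 1967: 31 days (May has 31).
Jun 1, 1967 → Jul 1, 1967: 30 days (June has 30).
Jul 1, 1967 → Aug 1, 1967: 31 days (July has 31).
Aug 1, 1967 → Sep 1, 1967: 31 days (August has 31).
Sep 1, 1967 → Oct 1, 1967: 30 days (September has 30).
Oct 1, 1967 → Nov 1, 1967: 31 days (October has 31).
Nov 1, 1967 → Dec 1, 1967: 30 days (November has 30).
Dec 1, 1967 → Dec 22, 1967: 21 days.
Total: 355 days.
355 mod 7 = 5, so Sunday + 5 = Friday.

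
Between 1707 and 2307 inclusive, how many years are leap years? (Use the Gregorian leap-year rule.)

145

Multiples of 4 in [1707,2307]: 150.
Of those, multiples of 100: 6 (not leap unless ÷400).
Multiples of 400: 1.
Leap years = 150 − 6 + 1 = 145.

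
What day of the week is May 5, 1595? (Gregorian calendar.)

Friday

Doomsday rule: the anchor day for the 1500s is Wednesday. For year 95: 95÷12 = 7 r 11, and 11÷4 = 2, so 7+11+2 = 20.
Wednesday + 20 ≡ Tuesday — that's 1595's doomsday.
In May the doomsday date is May 9.
May 5 is 4 days before May 9; 4 mod 7 = 4, so Tuesday − 4 = Friday.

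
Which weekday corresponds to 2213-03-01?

Doomsday rule: the anchor day for the 2200s is Friday. For year 13: 13÷12 = 1 r 1, and 1÷4 = 0, so 1+1+0 = 2.
Friday + 2 ≡ Sunday — that's 2213's doomsday.
In March the doomsday date is Mar 14.
Mar 1 is 13 days before Mar 14; 13 mod 7 = 6, so Sunday − 6 = Monday.

Monday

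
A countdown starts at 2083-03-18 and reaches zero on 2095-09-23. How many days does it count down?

4572

Mar 18, 2083 → Mar 18, 2084: 366 days (Feb 29, 2084 is in that span).
Mar 18, 2084 → Mar 18, 2085: 365 days.
Mar 18, 2085 → Mar 18, 2086: 365 days.
Mar 18, 2086 → Mar 18, 2087: 365 days.
Mar 18, 2087 → Mar 18, 2088: 366 days (Feb 29, 2088 is in that span).
Mar 18, 2088 → Mar 18, 2089: 365 days.
Mar 18, 2089 → Mar 18, 2090: 365 days.
Mar 18, 2090 → Mar 18, 2091: 365 days.
Mar 18, 2091 → Mar 18, 2092: 366 days (Feb 29, 2092 is in that span).
Mar 18, 2092 → Mar 18, 2093: 365 days.
Mar 18, 2093 → Mar 18, 2094: 365 days.
Mar 18, 2094 → Mar 18, 2095: 365 days.
Mar 18, 2095 → Apr 18, 2095: 31 days (March has 31).
Apr 18, 2095 → May 18, 2095: 30 days (April has 30).
May 18, 2095 → Jun 18, 2095: 31 days (May has 31).
Jun 18, 2095 → Jul 18, 2095: 30 days (June has 30).
Jul 18, 2095 → Aug 18, 2095: 31 days (July has 31).
Aug 18, 2095 → Sep 18, 2095: 31 days (August has 31).
Sep 18, 2095 → Sep 23, 2095: 5 days.
Total: 4572 days.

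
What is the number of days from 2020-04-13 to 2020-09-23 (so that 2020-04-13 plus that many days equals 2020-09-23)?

Apr 13, 2020 → May 13, 2020: 30 days (April has 30).
May 13, 2020 → Jun 13, 2020: 31 days (May has 31).
Jun 13, 2020 → Jul 13, 2020: 30 days (June has 30).
Jul 13, 2020 → Aug 13, 2020: 31 days (July has 31).
Aug 13, 2020 → Sep 13, 2020: 31 days (August has 31).
Sep 13, 2020 → Sep 23, 2020: 10 days.
Total: 163 days.

163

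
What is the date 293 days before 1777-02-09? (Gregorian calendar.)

−9 → Jan 31, 1777 (end of Jan, 31 days; 284 left).
−31 → Dec 31, 1776 (end of Dec, 31 days; 253 left).
−31 → Nov 30, 1776 (end of Nov, 30 days; 222 left).
−30 → Oct 31, 1776 (end of Oct, 31 days; 192 left).
−31 → Sep 30, 1776 (end of Sep, 30 days; 161 left).
−30 → Aug 31, 1776 (end of Aug, 31 days; 131 left).
−31 → Jul 31, 1776 (end of Jul, 31 days; 100 left).
−31 → Jun 30, 1776 (end of Jun, 30 days; 69 left).
−30 → May 31, 1776 (end of May, 31 days; 39 left).
−31 → Apr 30, 1776 (end of Apr, 30 days; 8 left).
−8 → Apr 22, 1776.

April 22, 1776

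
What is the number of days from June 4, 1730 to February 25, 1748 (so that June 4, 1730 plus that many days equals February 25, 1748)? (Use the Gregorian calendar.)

Jun 4, 1730 → Jun 4, 1731: 365 days.
Jun 4, 1731 → Jun 4, 1732: 366 days (Feb 29, 1732 is in that span).
Jun 4, 1732 → Jun 4, 1733: 365 days.
Jun 4, 1733 → Jun 4, 1734: 365 days.
Jun 4, 1734 → Jun 4, 1735: 365 days.
Jun 4, 1735 → Jun 4, 1736: 366 days (Feb 29, 1736 is in that span).
Jun 4, 1736 → Jun 4, 1737: 365 days.
Jun 4, 1737 → Jun 4, 1738: 365 days.
Jun 4, 1738 → Jun 4, 1739: 365 days.
Jun 4, 1739 → Jun 4, 1740: 366 days (Feb 29, 1740 is in that span).
Jun 4, 1740 → Jun 4, 1741: 365 days.
Jun 4, 1741 → Jun 4, 1742: 365 days.
Jun 4, 1742 → Jun 4, 1743: 365 days.
Jun 4, 1743 → Jun 4, 1744: 366 days (Feb 29, 1744 is in that span).
Jun 4, 1744 → Jun 4, 1745: 365 days.
Jun 4, 1745 → Jun 4, 1746: 365 days.
Jun 4, 1746 → Jun 4, 1747: 365 days.
Jun 4, 1747 → Jul 4, 1747: 30 days (June has 30).
Jul 4, 1747 → Aug 4, 1747: 31 days (July has 31).
Aug 4, 1747 → Sep 4, 1747: 31 days (August has 31).
Sep 4, 1747 → Oct 4, 1747: 30 days (September has 30).
Oct 4, 1747 → Nov 4, 1747: 31 days (October has 31).
Nov 4, 1747 → Dec 4, 1747: 30 days (November has 30).
Dec 4, 1747 → Jan 4, 1748: 31 days (December has 31).
Jan 4, 1748 → Feb 4, 1748: 31 days (January has 31).
Feb 4, 1748 → Feb 25, 1748: 21 days.
Total: 6475 days.

6475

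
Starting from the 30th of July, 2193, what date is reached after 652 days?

May 13, 2195

+365 (one year) → Jul 30, 2194 (287 left).
Jul has 31 days: +2 → Aug 1, 2194 (285 left).
Aug has 31 days: +31 → Sep 1, 2194 (254 left).
Sep has 30 days: +30 → Oct 1, 2194 (224 left).
Oct has 31 days: +31 → Nov 1, 2194 (193 left).
Nov has 30 days: +30 → Dec 1, 2194 (163 left).
Dec has 31 days: +31 → Jan 1, 2195 (132 left).
Jan has 31 days: +31 → Feb 1, 2195 (101 left).
Feb has 28 days: +28 → Mar 1, 2195 (73 left).
Mar has 31 days: +31 → Apr 1, 2195 (42 left).
Apr has 30 days: +30 → May 1, 2195 (12 left).
+12 → May 13, 2195.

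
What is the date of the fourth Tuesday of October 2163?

October 25, 2163

October 1, 2163 is a Saturday.
The first Tuesday is therefore October 4 (3 days later).
The fourth Tuesday is 4 + 3×7 = October 25.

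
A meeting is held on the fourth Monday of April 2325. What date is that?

April 27, 2325

April 1, 2325 is a Wednesday.
The first Monday is therefore April 6 (5 days later).
The fourth Monday is 6 + 3×7 = April 27.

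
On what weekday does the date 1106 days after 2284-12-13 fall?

First find the weekday of Dec 13, 2284. Doomsday rule: the anchor day for the 2200s is Friday. For year 84: 84÷12 = 7 r 0, and 0÷4 = 0, so 7+0+0 = 7.
Friday + 7 ≡ Friday — that's 2284's doomsday.
In December the doomsday date is Dec 12.
Dec 13 is 1 day after Dec 12; 1 mod 7 = 1, so Friday + 1 = Saturday.
1106 mod 7 = 0, so 1106 days after a Saturday is Saturday + 0 = Saturday.

Saturday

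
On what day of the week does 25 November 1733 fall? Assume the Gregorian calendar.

Doomsday rule: the anchor day for the 1700s is Sunday. For year 33: 33÷12 = 2 r 9, and 9÷4 = 2, so 2+9+2 = 13.
Sunday + 13 ≡ Saturday — that's 1733's doomsday.
In November the doomsday date is Nov 7.
Nov 25 is 18 days after Nov 7; 18 mod 7 = 4, so Saturday + 4 = Wednesday.

Wednesday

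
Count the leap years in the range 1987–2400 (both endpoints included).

101

Multiples of 4 in [1987,2400]: 104.
Of those, multiples of 100: 5 (not leap unless ÷400).
Multiples of 400: 2.
Leap years = 104 − 5 + 2 = 101.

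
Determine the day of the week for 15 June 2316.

Thursday

Doomsday rule: the anchor day for the 2300s is Wednesday. For year 16: 16÷12 = 1 r 4, and 4÷4 = 1, so 1+4+1 = 6.
Wednesday + 6 ≡ Tuesday — that's 2316's doomsday.
In June the doomsday date is Jun 6.
Jun 15 is 9 days after Jun 6; 9 mod 7 = 2, so Tuesday + 2 = Thursday.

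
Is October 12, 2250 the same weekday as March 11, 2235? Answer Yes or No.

No

From Mar 11, 2235 to Oct 12, 2250 is 5694 days.
5694 mod 7 = 3, so they are different weekdays.
(Mar 11, 2235 is a Wednesday; Oct 12, 2250 is a Saturday.)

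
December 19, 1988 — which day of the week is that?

Monday

January 1, 1988 is a Friday.
Jan 1, 1988 → Feb 1, 1988: 31 days (January has 31).
Feb 1, 1988 → Mar 1, 1988: 29 days (February has 29).
Mar 1, 1988 → Apr 1, 1988: 31 days (March has 31).
Apr 1, 1988 → May 1, 1988: 30 days (April has 30).
May 1, 1988 → Jun 1, 1988: 31 days (May has 31).
Jun 1, 1988 → Jul 1, 1988: 30 days (June has 30).
Jul 1, 1988 → Aug 1, 1988: 31 days (July has 31).
Aug 1, 1988 → Sep 1, 1988: 31 days (August has 31).
Sep 1, 1988 → Oct 1, 1988: 30 days (September has 30).
Oct 1, 1988 → Nov 1, 1988: 31 days (October has 31).
Nov 1, 1988 → Dec 1, 1988: 30 days (November has 30).
Dec 1, 1988 → Dec 19, 1988: 18 days.
Total: 353 days.
353 mod 7 = 3, so Friday + 3 = Monday.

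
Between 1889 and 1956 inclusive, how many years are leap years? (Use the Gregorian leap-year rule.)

Multiples of 4 in [1889,1956]: 17.
Of those, multiples of 100: 1 (not leap unless ÷400).
Multiples of 400: 0.
Leap years = 17 − 1 + 0 = 16.

16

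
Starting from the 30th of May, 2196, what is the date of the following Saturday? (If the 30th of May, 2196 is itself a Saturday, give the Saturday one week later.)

June 4, 2196

May 30, 2196 is a Monday.
From Monday to the next Saturday is 5 days.
May 30, 2196 + 5 = Jun 4, 2196.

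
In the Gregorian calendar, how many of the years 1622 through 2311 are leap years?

166

Multiples of 4 in [1622,2311]: 172.
Of those, multiples of 100: 7 (not leap unless ÷400).
Multiples of 400: 1.
Leap years = 172 − 7 + 1 = 166.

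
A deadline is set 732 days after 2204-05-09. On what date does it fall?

May 11, 2206

+365 (one year) → May 9, 2205 (367 left).
May has 31 days: +23 → Jun 1, 2205 (344 left).
Jun has 30 days: +30 → Jul 1, 2205 (314 left).
Jul has 31 days: +31 → Aug 1, 2205 (283 left).
Aug has 31 days: +31 → Sep 1, 2205 (252 left).
Sep has 30 days: +30 → Oct 1, 2205 (222 left).
Oct has 31 days: +31 → Nov 1, 2205 (191 left).
Nov has 30 days: +30 → Dec 1, 2205 (161 left).
Dec has 31 days: +31 → Jan 1, 2206 (130 left).
Jan has 31 days: +31 → Feb 1, 2206 (99 left).
Feb has 28 days: +28 → Mar 1, 2206 (71 left).
Mar has 31 days: +31 → Apr 1, 2206 (40 left).
Apr has 30 days: +30 → May 1, 2206 (10 left).
+10 → May 11, 2206.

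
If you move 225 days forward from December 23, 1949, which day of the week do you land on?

Saturday

Dec 23, 1949 is a Friday.
225 mod 7 = 1, so 225 days after a Friday is Friday + 1 = Saturday.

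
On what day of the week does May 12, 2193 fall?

Sunday

Doomsday rule: the anchor day for the 2100s is Sunday. For year 93: 93÷12 = 7 r 9, and 9÷4 = 2, so 7+9+2 = 18.
Sunday + 18 ≡ Thursday — that's 2193's doomsday.
In May the doomsday date is May 9.
May 12 is 3 days after May 9; 3 mod 7 = 3, so Thursday + 3 = Sunday.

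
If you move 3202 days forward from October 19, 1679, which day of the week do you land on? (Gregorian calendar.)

Oct 19, 1679 is a Thursday.
3202 mod 7 = 3, so 3202 days after a Thursday is Thursday + 3 = Sunday.

Sunday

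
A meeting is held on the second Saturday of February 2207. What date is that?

February 1, 2207 is a Sunday.
The first Saturday is therefore February 7 (6 days later).
The second Saturday is 7 + 1×7 = February 14.

February 14, 2207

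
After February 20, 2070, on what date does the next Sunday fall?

February 23, 2070

Feb 20, 2070 is a Thursday.
From Thursday to the next Sunday is 3 days.
Feb 20, 2070 + 3 = Feb 23, 2070.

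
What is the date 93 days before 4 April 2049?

−4 → Mar 31, 2049 (end of Mar, 31 days; 89 left).
−31 → Feb 28, 2049 (end of Feb, 28 days; 58 left).
−28 → Jan 31, 2049 (end of Jan, 31 days; 30 left).
−30 → Jan 1, 2049.

January 1, 2049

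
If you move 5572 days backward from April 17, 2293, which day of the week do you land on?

Monday

First find the weekday of Apr 17, 2293. Doomsday rule: the anchor day for the 2200s is Friday. For year 93: 93÷12 = 7 r 9, and 9÷4 = 2, so 7+9+2 = 18.
Friday + 18 ≡ Tuesday — that's 2293's doomsday.
In April the doomsday date is Apr 4.
Apr 17 is 13 days after Apr 4; 13 mod 7 = 6, so Tuesday + 6 = Monday.
5572 mod 7 = 0, so 5572 days before a Monday is Monday − 0 = Monday.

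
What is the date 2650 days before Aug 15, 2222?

−365 (one year) → Aug 15, 2221 (2285 left).
−365 (one year) → Aug 15, 2220 (1920 left).
−366 (one year; includes Feb 29, 2220) → Aug 15, 2219 (1554 left).
−365 (one year) → Aug 15, 2218 (1189 left).
−365 (one year) → Aug 15, 2217 (824 left).
−365 (one year) → Aug 15, 2216 (459 left).
−366 (one year; includes Feb 29, 2216) → Aug 15, 2215 (93 left).
−15 → Jul 31, 2215 (end of Jul, 31 days; 78 left).
−31 → Jun 30, 2215 (end of Jun, 30 days; 47 left).
−30 → May 31, 2215 (end of May, 31 days; 17 left).
−17 → May 14, 2215.

May 14, 2215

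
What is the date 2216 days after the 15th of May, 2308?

June 9, 2314

+365 (one year) → May 15, 2309 (1851 left).
+365 (one year) → May 15, 2310 (1486 left).
+365 (one year) → May 15, 2311 (1121 left).
+366 (one year; includes Feb 29, 2312) → May 15, 2312 (755 left).
+365 (one year) → May 15, 2313 (390 left).
May has 31 days: +17 → Jun 1, 2313 (373 left).
Jun has 30 days: +30 → Jul 1, 2313 (343 left).
Jul has 31 days: +31 → Aug 1, 2313 (312 left).
Aug has 31 days: +31 → Sep 1, 2313 (281 left).
Sep has 30 days: +30 → Oct 1, 2313 (251 left).
Oct has 31 days: +31 → Nov 1, 2313 (220 left).
Nov has 30 days: +30 → Dec 1, 2313 (190 left).
Dec has 31 days: +31 → Jan 1, 2314 (159 left).
Jan has 31 days: +31 → Feb 1, 2314 (128 left).
Feb has 28 days: +28 → Mar 1, 2314 (100 left).
Mar has 31 days: +31 → Apr 1, 2314 (69 left).
Apr has 30 days: +30 → May 1, 2314 (39 left).
May has 31 days: +31 → Jun 1, 2314 (8 left).
+8 → Jun 9, 2314.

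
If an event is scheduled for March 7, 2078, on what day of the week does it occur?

Doomsday rule: the anchor day for the 2000s is Tuesday. For year 78: 78÷12 = 6 r 6, and 6÷4 = 1, so 6+6+1 = 13.
Tuesday + 13 ≡ Monday — that's 2078's doomsday.
In March the doomsday date is Mar 14.
Mar 7 is 7 days before Mar 14; 7 mod 7 = 0, so Monday − 0 = Monday.

Monday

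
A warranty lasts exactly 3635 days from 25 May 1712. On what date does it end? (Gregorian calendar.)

+365 (one year) → May 25, 1713 (3270 left).
+365 (one year) → May 25, 1714 (2905 left).
+365 (one year) → May 25, 1715 (2540 left).
+366 (one year; includes Feb 29, 1716) → May 25, 1716 (2174 left).
+365 (one year) → May 25, 1717 (1809 left).
+365 (one year) → May 25, 1718 (1444 left).
+365 (one year) → May 25, 1719 (1079 left).
+366 (one year; includes Feb 29, 1720) → May 25, 1720 (713 left).
+365 (one year) → May 25, 1721 (348 left).
May has 31 days: +7 → Jun 1, 1721 (341 left).
Jun has 30 days: +30 → Jul 1, 1721 (311 left).
Jul has 31 days: +31 → Aug 1, 1721 (280 left).
Aug has 31 days: +31 → Sep 1, 1721 (249 left).
Sep has 30 days: +30 → Oct 1, 1721 (219 left).
Oct has 31 days: +31 → Nov 1, 1721 (188 left).
Nov has 30 days: +30 → Dec 1, 1721 (158 left).
Dec has 31 days: +31 → Jan 1, 1722 (127 left).
Jan has 31 days: +31 → Feb 1, 1722 (96 left).
Feb has 28 days: +28 → Mar 1, 1722 (68 left).
Mar has 31 days: +31 → Apr 1, 1722 (37 left).
Apr has 30 days: +30 → May 1, 1722 (7 left).
+7 → May 8, 1722.

May 8, 1722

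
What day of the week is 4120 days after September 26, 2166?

Tuesday

First find the weekday of Sep 26, 2166. Doomsday rule: the anchor day for the 2100s is Sunday. For year 66: 66÷12 = 5 r 6, and 6÷4 = 1, so 5+6+1 = 12.
Sunday + 12 ≡ Friday — that's 2166's doomsday.
In September the doomsday date is Sep 5.
Sep 26 is 21 days after Sep 5; 21 mod 7 = 0, so Friday + 0 = Friday.
4120 mod 7 = 4, so 4120 days after a Friday is Friday + 4 = Tuesday.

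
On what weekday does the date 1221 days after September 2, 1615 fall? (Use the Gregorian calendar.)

Saturday

Sep 2, 1615 is a Wednesday.
1221 mod 7 = 3, so 1221 days after a Wednesday is Wednesday + 3 = Saturday.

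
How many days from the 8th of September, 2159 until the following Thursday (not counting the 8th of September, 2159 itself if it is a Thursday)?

Sep 8, 2159 is a Saturday.
From Saturday to the next Thursday is 5 days.

5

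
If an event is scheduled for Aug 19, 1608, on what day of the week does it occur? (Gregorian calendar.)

Doomsday rule: the anchor day for the 1600s is Tuesday. For year 08: 8÷12 = 0 r 8, and 8÷4 = 2, so 0+8+2 = 10.
Tuesday + 10 ≡ Friday — that's 1608's doomsday.
In August the doomsday date is Aug 8.
Aug 19 is 11 days after Aug 8; 11 mod 7 = 4, so Friday + 4 = Tuesday.

Tuesday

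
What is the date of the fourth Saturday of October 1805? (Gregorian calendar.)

October 26, 1805

October 1, 1805 is a Tuesday.
The first Saturday is therefore October 5 (4 days later).
The fourth Saturday is 5 + 3×7 = October 26.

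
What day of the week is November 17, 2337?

Wednesday

Doomsday rule: the anchor day for the 2300s is Wednesday. For year 37: 37÷12 = 3 r 1, and 1÷4 = 0, so 3+1+0 = 4.
Wednesday + 4 ≡ Sunday — that's 2337's doomsday.
In November the doomsday date is Nov 7.
Nov 17 is 10 days after Nov 7; 10 mod 7 = 3, so Sunday + 3 = Wednesday.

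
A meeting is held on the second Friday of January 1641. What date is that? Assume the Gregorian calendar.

January 11, 1641

January 1, 1641 is a Tuesday.
The first Friday is therefore January 4 (3 days later).
The second Friday is 4 + 1×7 = January 11.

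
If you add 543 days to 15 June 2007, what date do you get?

December 9, 2008

+366 (one year; includes Feb 29, 2008) → Jun 15, 2008 (177 left).
Jun has 30 days: +16 → Jul 1, 2008 (161 left).
Jul has 31 days: +31 → Aug 1, 2008 (130 left).
Aug has 31 days: +31 → Sep 1, 2008 (99 left).
Sep has 30 days: +30 → Oct 1, 2008 (69 left).
Oct has 31 days: +31 → Nov 1, 2008 (38 left).
Nov has 30 days: +30 → Dec 1, 2008 (8 left).
+8 → Dec 9, 2008.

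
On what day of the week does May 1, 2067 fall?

January 1, 2067 is a Saturday.
Jan 1, 2067 → Feb 1, 2067: 31 days (January has 31).
Feb 1, 2067 → Mar 1, 2067: 28 days (February has 28).
Mar 1, 2067 → Apr 1, 2067: 31 days (March has 31).
Apr 1, 2067 → May 1, 2067: 30 days.
Total: 120 days.
120 mod 7 = 1, so Saturday + 1 = Sunday.

Sunday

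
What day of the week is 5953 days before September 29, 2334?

First find the weekday of Sep 29, 2334. Doomsday rule: the anchor day for the 2300s is Wednesday. For year 34: 34÷12 = 2 r 10, and 10÷4 = 2, so 2+10+2 = 14.
Wednesday + 14 ≡ Wednesday — that's 2334's doomsday.
In September the doomsday date is Sep 5.
Sep 29 is 24 days after Sep 5; 24 mod 7 = 3, so Wednesday + 3 = Saturday.
5953 mod 7 = 3, so 5953 days before a Saturday is Saturday − 3 = Wednesday.

Wednesday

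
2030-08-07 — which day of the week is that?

Wednesday

Doomsday rule: the anchor day for the 2000s is Tuesday. For year 30: 30÷12 = 2 r 6, and 6÷4 = 1, so 2+6+1 = 9.
Tuesday + 9 ≡ Thursday — that's 2030's doomsday.
In August the doomsday date is Aug 8.
Aug 7 is 1 day before Aug 8; 1 mod 7 = 1, so Thursday − 1 = Wednesday.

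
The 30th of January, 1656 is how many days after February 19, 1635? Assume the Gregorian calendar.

Feb 19, 1635 → Feb 19, 1636: 365 days.
Feb 19, 1636 → Feb 19, 1637: 366 days (Feb 29, 1636 is in that span).
Feb 19, 1637 → Feb 19, 1638: 365 days.
Feb 19, 1638 → Feb 19, 1639: 365 days.
Feb 19, 1639 → Feb 19, 1640: 365 days.
Feb 19, 1640 → Feb 19, 1641: 366 days (Feb 29, 1640 is in that span).
Feb 19, 1641 → Feb 19, 1642: 365 days.
Feb 19, 1642 → Feb 19, 1643: 365 days.
Feb 19, 1643 → Feb 19, 1644: 365 days.
Feb 19, 1644 → Feb 19, 1645: 366 days (Feb 29, 1644 is in that span).
Feb 19, 1645 → Feb 19, 1646: 365 days.
Feb 19, 1646 → Feb 19, 1647: 365 days.
Feb 19, 1647 → Feb 19, 1648: 365 days.
Feb 19, 1648 → Feb 19, 1649: 366 days (Feb 29, 1648 is in that span).
Feb 19, 1649 → Feb 19, 1650: 365 days.
Feb 19, 1650 → Feb 19, 1651: 365 days.
Feb 19, 1651 → Feb 19, 1652: 365 days.
Feb 19, 1652 → Feb 19, 1653: 366 days (Feb 29, 1652 is in that span).
Feb 19, 1653 → Feb 19, 1654: 365 days.
Feb 19, 1654 → Feb 19, 1655: 365 days.
Feb 19, 1655 → Mar 19, 1655: 28 days (February has 28).
Mar 19, 1655 → Apr 19, 1655: 31 days (March has 31).
Apr 19, 1655 → May 19, 1655: 30 days (April has 30).
May 19, 1655 → Jun 19, 1655: 31 days (May has 31).
Jun 19, 1655 → Jul 19, 1655: 30 days (June has 30).
Jul 19, 1655 → Aug 19, 1655: 31 days (July has 31).
Aug 19, 1655 → Sep 19, 1655: 31 days (August has 31).
Sep 19, 1655 → Oct 19, 1655: 30 days (September has 30).
Oct 19, 1655 → Nov 19, 1655: 31 days (October has 31).
Nov 19, 1655 → Dec 19, 1655: 30 days (November has 30).
Dec 19, 1655 → Jan 19, 1656: 31 days (December has 31).
Jan 19, 1656 → Jan 30, 1656: 11 days.
Total: 7650 days.

7650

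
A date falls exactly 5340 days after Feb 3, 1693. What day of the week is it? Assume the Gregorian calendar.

Feb 3, 1693 is a Tuesday.
5340 mod 7 = 6, so 5340 days after a Tuesday is Tuesday + 6 = Monday.

Monday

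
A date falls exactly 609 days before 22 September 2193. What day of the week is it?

Sunday

Sep 22, 2193 is a Sunday.
609 mod 7 = 0, so 609 days before a Sunday is Sunday − 0 = Sunday.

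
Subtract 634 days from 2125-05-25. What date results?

−365 (one year) → May 25, 2124 (269 left).
−25 → Apr 30, 2124 (end of Apr, 30 days; 244 left).
−30 → Mar 31, 2124 (end of Mar, 31 days; 214 left).
−31 → Feb 29, 2124 (end of Feb, 29 days; 183 left).
−29 → Jan 31, 2124 (end of Jan, 31 days; 154 left).
−31 → Dec 31, 2123 (end of Dec, 31 days; 123 left).
−31 → Nov 30, 2123 (end of Nov, 30 days; 92 left).
−30 → Oct 31, 2123 (end of Oct, 31 days; 62 left).
−31 → Sep 30, 2123 (end of Sep, 30 days; 31 left).
−30 → Aug 31, 2123 (end of Aug, 31 days; 1 left).
−1 → Aug 30, 2123.

August 30, 2123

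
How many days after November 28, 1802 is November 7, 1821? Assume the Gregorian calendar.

6919

Nov 28, 1802 → Nov 28, 1803: 365 days.
Nov 28, 1803 → Nov 28, 1804: 366 days (Feb 29, 1804 is in that span).
Nov 28, 1804 → Nov 28, 1805: 365 days.
Nov 28, 1805 → Nov 28, 1806: 365 days.
Nov 28, 1806 → Nov 28, 1807: 365 days.
Nov 28, 1807 → Nov 28, 1808: 366 days (Feb 29, 1808 is in that span).
Nov 28, 1808 → Nov 28, 1809: 365 days.
Nov 28, 1809 → Nov 28, 1810: 365 days.
Nov 28, 1810 → Nov 28, 1811: 365 days.
Nov 28, 1811 → Nov 28, 1812: 366 days (Feb 29, 1812 is in that span).
Nov 28, 1812 → Nov 28, 1813: 365 days.
Nov 28, 1813 → Nov 28, 1814: 365 days.
Nov 28, 1814 → Nov 28, 1815: 365 days.
Nov 28, 1815 → Nov 28, 1816: 366 days (Feb 29, 1816 is in that span).
Nov 28, 1816 → Nov 28, 1817: 365 days.
Nov 28, 1817 → Nov 28, 1818: 365 days.
Nov 28, 1818 → Nov 28, 1819: 365 days.
Nov 28, 1819 → Nov 28, 1820: 366 days (Feb 29, 1820 is in that span).
Nov 28, 1820 → Dec 28, 1820: 30 days (November has 30).
Dec 28, 1820 → Jan 28, 1821: 31 days (December has 31).
Jan 28, 1821 → Feb 28, 1821: 31 days (January has 31).
Feb 28, 1821 → Mar 28, 1821: 28 days (February has 28).
Mar 28, 1821 → Apr 28, 1821: 31 days (March has 31).
Apr 28, 1821 → May 28, 1821: 30 days (April has 30).
May 28, 1821 → Jun 28, 1821: 31 days (May has 31).
Jun 28, 1821 → Jul 28, 1821: 30 days (June has 30).
Jul 28, 1821 → Aug 28, 1821: 31 days (July has 31).
Aug 28, 1821 → Sep 28, 1821: 31 days (August has 31).
Sep 28, 1821 → Oct 28, 1821: 30 days (September has 30).
Oct 28, 1821 → Nov 7, 1821: 10 days.
Total: 6919 days.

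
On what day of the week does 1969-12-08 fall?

Monday

Doomsday rule: the anchor day for the 1900s is Wednesday. For year 69: 69÷12 = 5 r 9, and 9÷4 = 2, so 5+9+2 = 16.
Wednesday + 16 ≡ Friday — that's 1969's doomsday.
In December the doomsday date is Dec 12.
Dec 8 is 4 days before Dec 12; 4 mod 7 = 4, so Friday − 4 = Monday.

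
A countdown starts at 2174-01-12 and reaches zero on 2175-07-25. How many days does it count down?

559

Jan 12, 2174 → Jan 12, 2175: 365 days.
Jan 12, 2175 → Feb 12, 2175: 31 days (January has 31).
Feb 12, 2175 → Mar 12, 2175: 28 days (February has 28).
Mar 12, 2175 → Apr 12, 2175: 31 days (March has 31).
Apr 12, 2175 → May 12, 2175: 30 days (April has 30).
May 12, 2175 → Jun 12, 2175: 31 days (May has 31).
Jun 12, 2175 → Jul 12, 2175: 30 days (June has 30).
Jul 12, 2175 → Jul 25, 2175: 13 days.
Total: 559 days.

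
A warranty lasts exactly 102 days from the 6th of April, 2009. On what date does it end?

Apr has 30 days: +25 → May 1, 2009 (77 left).
May has 31 days: +31 → Jun 1, 2009 (46 left).
Jun has 30 days: +30 → Jul 1, 2009 (16 left).
+16 → Jul 17, 2009.

July 17, 2009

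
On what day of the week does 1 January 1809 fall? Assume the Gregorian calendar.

Sunday

Doomsday rule: the anchor day for the 1800s is Friday. For year 09: 9÷12 = 0 r 9, and 9÷4 = 2, so 0+9+2 = 11.
Friday + 11 ≡ Tuesday — that's 1809's doomsday.
In January the doomsday date is Jan 3 (1809 is not a leap year).
Jan 1 is 2 days before Jan 3; 2 mod 7 = 2, so Tuesday − 2 = Sunday.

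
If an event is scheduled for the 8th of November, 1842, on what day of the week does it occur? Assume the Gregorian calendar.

Doomsday rule: the anchor day for the 1800s is Friday. For year 42: 42÷12 = 3 r 6, and 6÷4 = 1, so 3+6+1 = 10.
Friday + 10 ≡ Monday — that's 1842's doomsday.
In November the doomsday date is Nov 7.
Nov 8 is 1 day after Nov 7; 1 mod 7 = 1, so Monday + 1 = Tuesday.

Tuesday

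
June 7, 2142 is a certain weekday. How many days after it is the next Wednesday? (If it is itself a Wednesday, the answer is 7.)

Jun 7, 2142 is a Thursday.
From Thursday to the next Wednesday is 6 days.

6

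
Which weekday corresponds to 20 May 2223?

Tuesday

Doomsday rule: the anchor day for the 2200s is Friday. For year 23: 23÷12 = 1 r 11, and 11÷4 = 2, so 1+11+2 = 14.
Friday + 14 ≡ Friday — that's 2223's doomsday.
In May the doomsday date is May 9.
May 20 is 11 days after May 9; 11 mod 7 = 4, so Friday + 4 = Tuesday.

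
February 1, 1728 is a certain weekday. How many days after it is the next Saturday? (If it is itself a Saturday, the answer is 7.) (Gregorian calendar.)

6

Feb 1, 1728 is a Sunday.
From Sunday to the next Saturday is 6 days.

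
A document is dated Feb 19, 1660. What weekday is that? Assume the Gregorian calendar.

Thursday

Doomsday rule: the anchor day for the 1600s is Tuesday. For year 60: 60÷12 = 5 r 0, and 0÷4 = 0, so 5+0+0 = 5.
Tuesday + 5 ≡ Sunday — that's 1660's doomsday.
In February the doomsday date is Feb 29 (1660 is a leap year (divisible by 4)).
Feb 19 is 10 days before Feb 29; 10 mod 7 = 3, so Sunday − 3 = Thursday.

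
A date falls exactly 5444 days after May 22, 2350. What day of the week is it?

Saturday

First find the weekday of May 22, 2350. Doomsday rule: the anchor day for the 2300s is Wednesday. For year 50: 50÷12 = 4 r 2, and 2÷4 = 0, so 4+2+0 = 6.
Wednesday + 6 ≡ Tuesday — that's 2350's doomsday.
In May the doomsday date is May 9.
May 22 is 13 days after May 9; 13 mod 7 = 6, so Tuesday + 6 = Monday.
5444 mod 7 = 5, so 5444 days after a Monday is Monday + 5 = Saturday.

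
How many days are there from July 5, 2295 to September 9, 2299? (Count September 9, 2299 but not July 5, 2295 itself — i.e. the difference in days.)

Jul 5, 2295 → Jul 5, 2296: 366 days (Feb 29, 2296 is in that span).
Jul 5, 2296 → Jul 5, 2297: 365 days.
Jul 5, 2297 → Jul 5, 2298: 365 days.
Jul 5, 2298 → Jul 5, 2299: 365 days.
Jul 5, 2299 → Aug 5, 2299: 31 days (July has 31).
Aug 5, 2299 → Sep 5, 2299: 31 days (August has 31).
Sep 5, 2299 → Sep 9, 2299: 4 days.
Total: 1527 days.

1527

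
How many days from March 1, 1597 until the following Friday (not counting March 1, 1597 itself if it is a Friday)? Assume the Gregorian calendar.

Mar 1, 1597 is a Saturday.
From Saturday to the next Friday is 6 days.

6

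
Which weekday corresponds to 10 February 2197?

Friday

Doomsday rule: the anchor day for the 2100s is Sunday. For year 97: 97÷12 = 8 r 1, and 1÷4 = 0, so 8+1+0 = 9.
Sunday + 9 ≡ Tuesday — that's 2197's doomsday.
In February the doomsday date is Feb 28 (2197 is not a leap year).
Feb 10 is 18 days before Feb 28; 18 mod 7 = 4, so Tuesday − 4 = Friday.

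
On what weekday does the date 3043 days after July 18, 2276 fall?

Jul 18, 2276 is a Tuesday.
3043 mod 7 = 5, so 3043 days after a Tuesday is Tuesday + 5 = Sunday.

Sunday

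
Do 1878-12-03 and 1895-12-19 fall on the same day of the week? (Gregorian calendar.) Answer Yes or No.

From Dec 3, 1878 to Dec 19, 1895 is 6225 days.
6225 mod 7 = 2, so they are different weekdays.
(Dec 3, 1878 is a Tuesday; Dec 19, 1895 is a Thursday.)

No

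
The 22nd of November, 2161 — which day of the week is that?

Sunday

Doomsday rule: the anchor day for the 2100s is Sunday. For year 61: 61÷12 = 5 r 1, and 1÷4 = 0, so 5+1+0 = 6.
Sunday + 6 ≡ Saturday — that's 2161's doomsday.
In November the doomsday date is Nov 7.
Nov 22 is 15 days after Nov 7; 15 mod 7 = 1, so Saturday + 1 = Sunday.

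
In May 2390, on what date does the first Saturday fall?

May 1, 2390 is a Tuesday.
The first Saturday is therefore May 5 (4 days later).

May 5, 2390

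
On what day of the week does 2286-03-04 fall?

Doomsday rule: the anchor day for the 2200s is Friday. For year 86: 86÷12 = 7 r 2, and 2÷4 = 0, so 7+2+0 = 9.
Friday + 9 ≡ Sunday — that's 2286's doomsday.
In March the doomsday date is Mar 14.
Mar 4 is 10 days before Mar 14; 10 mod 7 = 3, so Sunday − 3 = Thursday.

Thursday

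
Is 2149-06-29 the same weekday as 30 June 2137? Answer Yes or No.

Yes

From Jun 30, 2137 to Jun 29, 2149 is 4382 days.
4382 mod 7 = 0, so they are the same weekday.
(Jun 30, 2137 is a Sunday; Jun 29, 2149 is a Sunday.)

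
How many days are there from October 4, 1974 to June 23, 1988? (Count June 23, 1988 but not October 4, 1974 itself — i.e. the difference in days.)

Oct 4, 1974 → Oct 4, 1975: 365 days.
Oct 4, 1975 → Oct 4, 1976: 366 days (Feb 29, 1976 is in that span).
Oct 4, 1976 → Oct 4, 1977: 365 days.
Oct 4, 1977 → Oct 4, 1978: 365 days.
Oct 4, 1978 → Oct 4, 1979: 365 days.
Oct 4, 1979 → Oct 4, 1980: 366 days (Feb 29, 1980 is in that span).
Oct 4, 1980 → Oct 4, 1981: 365 days.
Oct 4, 1981 → Oct 4, 1982: 365 days.
Oct 4, 1982 → Oct 4, 1983: 365 days.
Oct 4, 1983 → Oct 4, 1984: 366 days (Feb 29, 1984 is in that span).
Oct 4, 1984 → Oct 4, 1985: 365 days.
Oct 4, 1985 → Oct 4, 1986: 365 days.
Oct 4, 1986 → Oct 4, 1987: 365 days.
Oct 4, 1987 → Nov 4, 1987: 31 days (October has 31).
Nov 4, 1987 → Dec 4, 1987: 30 days (November has 30).
Dec 4, 1987 → Jan 4, 1988: 31 days (December has 31).
Jan 4, 1988 → Feb 4, 1988: 31 days (January has 31).
Feb 4, 1988 → Mar 4, 1988: 29 days (February has 29).
Mar 4, 1988 → Apr 4, 1988: 31 days (March has 31).
Apr 4, 1988 → May 4, 1988: 30 days (April has 30).
May 4, 1988 → Jun 4, 1988: 31 days (May has 31).
Jun 4, 1988 → Jun 23, 1988: 19 days.
Total: 5011 days.

5011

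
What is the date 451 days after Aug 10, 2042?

November 4, 2043

+365 (one year) → Aug 10, 2043 (86 left).
Aug has 31 days: +22 → Sep 1, 2043 (64 left).
Sep has 30 days: +30 → Oct 1, 2043 (34 left).
Oct has 31 days: +31 → Nov 1, 2043 (3 left).
+3 → Nov 4, 2043.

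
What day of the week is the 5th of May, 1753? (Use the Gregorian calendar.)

Doomsday rule: the anchor day for the 1700s is Sunday. For year 53: 53÷12 = 4 r 5, and 5÷4 = 1, so 4+5+1 = 10.
Sunday + 10 ≡ Wednesday — that's 1753's doomsday.
In May the doomsday date is May 9.
May 5 is 4 days before May 9; 4 mod 7 = 4, so Wednesday − 4 = Saturday.

Saturday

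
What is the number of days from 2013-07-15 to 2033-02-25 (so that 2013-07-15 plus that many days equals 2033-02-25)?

7165

Jul 15, 2013 → Jul 15, 2014: 365 days.
Jul 15, 2014 → Jul 15, 2015: 365 days.
Jul 15, 2015 → Jul 15, 2016: 366 days (Feb 29, 2016 is in that span).
Jul 15, 2016 → Jul 15, 2017: 365 days.
Jul 15, 2017 → Jul 15, 2018: 365 days.
Jul 15, 2018 → Jul 15, 2019: 365 days.
Jul 15, 2019 → Jul 15, 2020: 366 days (Feb 29, 2020 is in that span).
Jul 15, 2020 → Jul 15, 2021: 365 days.
Jul 15, 2021 → Jul 15, 2022: 365 days.
Jul 15, 2022 → Jul 15, 2023: 365 days.
Jul 15, 2023 → Jul 15, 2024: 366 days (Feb 29, 2024 is in that span).
Jul 15, 2024 → Jul 15, 2025: 365 days.
Jul 15, 2025 → Jul 15, 2026: 365 days.
Jul 15, 2026 → Jul 15, 2027: 365 days.
Jul 15, 2027 → Jul 15, 2028: 366 days (Feb 29, 2028 is in that span).
Jul 15, 2028 → Jul 15, 2029: 365 days.
Jul 15, 2029 → Jul 15, 2030: 365 days.
Jul 15, 2030 → Jul 15, 2031: 365 days.
Jul 15, 2031 → Jul 15, 2032: 366 days (Feb 29, 2032 is in that span).
Jul 15, 2032 → Aug 15, 2032: 31 days (July has 31).
Aug 15, 2032 → Sep 15, 2032: 31 days (August has 31).
Sep 15, 2032 → Oct 15, 2032: 30 days (September has 30).
Oct 15, 2032 → Nov 15, 2032: 31 days (October has 31).
Nov 15, 2032 → Dec 15, 2032: 30 days (November has 30).
Dec 15, 2032 → Jan 15, 2033: 31 days (December has 31).
Jan 15, 2033 → Feb 15, 2033: 31 days (January has 31).
Feb 15, 2033 → Feb 25, 2033: 10 days.
Total: 7165 days.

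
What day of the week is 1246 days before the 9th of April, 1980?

First find the weekday of Apr 9, 1980. Doomsday rule: the anchor day for the 1900s is Wednesday. For year 80: 80÷12 = 6 r 8, and 8÷4 = 2, so 6+8+2 = 16.
Wednesday + 16 ≡ Friday — that's 1980's doomsday.
In April the doomsday date is Apr 4.
Apr 9 is 5 days after Apr 4; 5 mod 7 = 5, so Friday + 5 = Wednesday.
1246 mod 7 = 0, so 1246 days before a Wednesday is Wednesday − 0 = Wednesday.

Wednesday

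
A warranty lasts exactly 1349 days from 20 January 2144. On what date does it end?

+366 (one year; includes Feb 29, 2144) → Jan 20, 2145 (983 left).
+365 (one year) → Jan 20, 2146 (618 left).
+365 (one year) → Jan 20, 2147 (253 left).
Jan has 31 days: +12 → Feb 1, 2147 (241 left).
Feb has 28 days: +28 → Mar 1, 2147 (213 left).
Mar has 31 days: +31 → Apr 1, 2147 (182 left).
Apr has 30 days: +30 → May 1, 2147 (152 left).
May has 31 days: +31 → Jun 1, 2147 (121 left).
Jun has 30 days: +30 → Jul 1, 2147 (91 left).
Jul has 31 days: +31 → Aug 1, 2147 (60 left).
Aug has 31 days: +31 → Sep 1, 2147 (29 left).
+29 → Sep 30, 2147.

September 30, 2147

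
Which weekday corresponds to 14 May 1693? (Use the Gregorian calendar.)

Doomsday rule: the anchor day for the 1600s is Tuesday. For year 93: 93÷12 = 7 r 9, and 9÷4 = 2, so 7+9+2 = 18.
Tuesday + 18 ≡ Saturday — that's 1693's doomsday.
In May the doomsday date is May 9.
May 14 is 5 days after May 9; 5 mod 7 = 5, so Saturday + 5 = Thursday.

Thursday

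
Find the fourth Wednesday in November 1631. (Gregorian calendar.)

November 26, 1631

November 1, 1631 is a Saturday.
The first Wednesday is therefore November 5 (4 days later).
The fourth Wednesday is 5 + 3×7 = November 26.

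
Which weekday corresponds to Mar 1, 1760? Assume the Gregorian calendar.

Saturday

Doomsday rule: the anchor day for the 1700s is Sunday. For year 60: 60÷12 = 5 r 0, and 0÷4 = 0, so 5+0+0 = 5.
Sunday + 5 ≡ Friday — that's 1760's doomsday.
In March the doomsday date is Mar 14.
Mar 1 is 13 days before Mar 14; 13 mod 7 = 6, so Friday − 6 = Saturday.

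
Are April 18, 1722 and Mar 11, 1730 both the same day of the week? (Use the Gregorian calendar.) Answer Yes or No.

From Apr 18, 1722 to Mar 11, 1730 is 2884 days.
2884 mod 7 = 0, so they are the same weekday.
(Apr 18, 1722 is a Saturday; Mar 11, 1730 is a Saturday.)

Yes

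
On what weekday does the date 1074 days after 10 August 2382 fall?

Friday

Aug 10, 2382 is a Tuesday.
1074 mod 7 = 3, so 1074 days after a Tuesday is Tuesday + 3 = Friday.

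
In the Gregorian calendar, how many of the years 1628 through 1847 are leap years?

Multiples of 4 in [1628,1847]: 55.
Of those, multiples of 100: 2 (not leap unless ÷400).
Multiples of 400: 0.
Leap years = 55 − 2 + 0 = 53.

53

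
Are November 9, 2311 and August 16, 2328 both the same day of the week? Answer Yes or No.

From Nov 9, 2311 to Aug 16, 2328 is 6125 days.
6125 mod 7 = 0, so they are the same weekday.
(Nov 9, 2311 is a Thursday; Aug 16, 2328 is a Thursday.)

Yes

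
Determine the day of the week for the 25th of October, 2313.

Saturday

Doomsday rule: the anchor day for the 2300s is Wednesday. For year 13: 13÷12 = 1 r 1, and 1÷4 = 0, so 1+1+0 = 2.
Wednesday + 2 ≡ Friday — that's 2313's doomsday.
In October the doomsday date is Oct 10.
Oct 25 is 15 days after Oct 10; 15 mod 7 = 1, so Friday + 1 = Saturday.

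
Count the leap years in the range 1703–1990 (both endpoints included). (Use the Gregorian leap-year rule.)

Multiples of 4 in [1703,1990]: 72.
Of those, multiples of 100: 2 (not leap unless ÷400).
Multiples of 400: 0.
Leap years = 72 − 2 + 0 = 70.

70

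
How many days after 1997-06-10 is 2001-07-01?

Jun 10, 1997 → Jun 10, 1998: 365 days.
Jun 10, 1998 → Jun 10, 1999: 365 days.
Jun 10, 1999 → Jun 10, 2000: 366 days (Feb 29, 2000 is in that span).
Jun 10, 2000 → Jul 10, 2000: 30 days (June has 30).
Jul 10, 2000 → Aug 10, 2000: 31 days (July has 31).
Aug 10, 2000 → Sep 10, 2000: 31 days (August has 31).
Sep 10, 2000 → Oct 10, 2000: 30 days (September has 30).
Oct 10, 2000 → Nov 10, 2000: 31 days (October has 31).
Nov 10, 2000 → Dec 10, 2000: 30 days (November has 30).
Dec 10, 2000 → Jan 10, 2001: 31 days (December has 31).
Jan 10, 2001 → Feb 10, 2001: 31 days (January has 31).
Feb 10, 2001 → Mar 10, 2001: 28 days (February has 28).
Mar 10, 2001 → Apr 10, 2001: 31 days (March has 31).
Apr 10, 2001 → May 10, 2001: 30 days (April has 30).
May 10, 2001 → Jun 10, 2001: 31 days (May has 31).
Jun 10, 2001 → Jul 1, 2001: 21 days.
Total: 1482 days.

1482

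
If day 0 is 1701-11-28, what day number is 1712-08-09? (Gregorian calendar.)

Nov 28, 1701 → Nov 28, 1702: 365 days.
Nov 28, 1702 → Nov 28, 1703: 365 days.
Nov 28, 1703 → Nov 28, 1704: 366 days (Feb 29, 1704 is in that span).
Nov 28, 1704 → Nov 28, 1705: 365 days.
Nov 28, 1705 → Nov 28, 1706: 365 days.
Nov 28, 1706 → Nov 28, 1707: 365 days.
Nov 28, 1707 → Nov 28, 1708: 366 days (Feb 29, 1708 is in that span).
Nov 28, 1708 → Nov 28, 1709: 365 days.
Nov 28, 1709 → Nov 28, 1710: 365 days.
Nov 28, 1710 → Nov 28, 1711: 365 days.
Nov 28, 1711 → Dec 28, 1711: 30 days (November has 30).
Dec 28, 1711 → Jan 28, 1712: 31 days (December has 31).
Jan 28, 1712 → Feb 28, 1712: 31 days (January has 31).
Feb 28, 1712 → Mar 28, 1712: 29 days (February has 29).
Mar 28, 1712 → Apr 28, 1712: 31 days (March has 31).
Apr 28, 1712 → May 28, 1712: 30 days (April has 30).
May 28, 1712 → Jun 28, 1712: 31 days (May has 31).
Jun 28, 1712 → Jul 28, 1712: 30 days (June has 30).
Jul 28, 1712 → Aug 9, 1712: 12 days.
Total: 3907 days.

3907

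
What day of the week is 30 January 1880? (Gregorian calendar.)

January 1, 1880 is a Thursday.
Jan 1, 1880 → Jan 30, 1880: 29 days.
Total: 29 days.
29 mod 7 = 1, so Thursday + 1 = Friday.

Friday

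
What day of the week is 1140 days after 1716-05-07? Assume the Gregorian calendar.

First find the weekday of May 7, 1716. Doomsday rule: the anchor day for the 1700s is Sunday. For year 16: 16÷12 = 1 r 4, and 4÷4 = 1, so 1+4+1 = 6.
Sunday + 6 ≡ Saturday — that's 1716's doomsday.
In May the doomsday date is May 9.
May 7 is 2 days before May 9; 2 mod 7 = 2, so Saturday − 2 = Thursday.
1140 mod 7 = 6, so 1140 days after a Thursday is Thursday + 6 = Wednesday.

Wednesday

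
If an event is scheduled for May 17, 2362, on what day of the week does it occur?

Doomsday rule: the anchor day for the 2300s is Wednesday. For year 62: 62÷12 = 5 r 2, and 2÷4 = 0, so 5+2+0 = 7.
Wednesday + 7 ≡ Wednesday — that's 2362's doomsday.
In May the doomsday date is May 9.
May 17 is 8 days after May 9; 8 mod 7 = 1, so Wednesday + 1 = Thursday.

Thursday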